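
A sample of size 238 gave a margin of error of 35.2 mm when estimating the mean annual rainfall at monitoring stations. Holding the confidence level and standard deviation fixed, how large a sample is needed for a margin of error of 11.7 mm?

Margin of error scales as 1/√n, so n₂ = n₁·(E₁/E₂)².
n₂ = 238 × (35.2/11.7)² = 238 × 9.051 = 2154.14
Round up: n₂ = 2155.

2155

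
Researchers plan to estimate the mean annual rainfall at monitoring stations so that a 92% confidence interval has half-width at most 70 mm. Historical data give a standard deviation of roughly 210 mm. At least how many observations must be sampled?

28

For a mean, the margin of error is E = z·σ/√n, so n = (zσ/E)².
At 92% confidence, z = 1.751.
n = (1.751 × 210 / 70)² = 27.59
Round up: n = 28.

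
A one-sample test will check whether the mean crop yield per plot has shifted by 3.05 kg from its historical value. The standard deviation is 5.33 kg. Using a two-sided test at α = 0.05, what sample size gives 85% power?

28

For a one-sample z-test, n = ((z_{α/2} + z_β)·σ/δ)².
z_{α/2} = 1.960 (two-sided α = 0.05); z_β = 1.036 (power 85% → β = 0.15).
n = (2.996 × 5.33 / 3.05)² = 27.41
Round up: n = 28.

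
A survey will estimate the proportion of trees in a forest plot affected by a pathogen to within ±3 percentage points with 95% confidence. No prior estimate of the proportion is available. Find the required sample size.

For a proportion with margin E = 0.03 at 95% confidence, z = 1.960.
With no prior estimate, use p = 0.5, which maximizes p(1−p) at 0.25.
n = 0.25 × (z/E)² = 0.25 × (1.960/0.03)² = 1067.11
Round up: n = 1068.

n = 1068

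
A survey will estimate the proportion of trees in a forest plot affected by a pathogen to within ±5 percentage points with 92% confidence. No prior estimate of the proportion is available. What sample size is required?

For a proportion with margin E = 0.05 at 92% confidence, z = 1.751.
With no prior estimate, use p = 0.5, which maximizes p(1−p) at 0.25.
n = 0.25 × (z/E)² = 0.25 × (1.751/0.05)² = 306.60
Round up: n = 307.

307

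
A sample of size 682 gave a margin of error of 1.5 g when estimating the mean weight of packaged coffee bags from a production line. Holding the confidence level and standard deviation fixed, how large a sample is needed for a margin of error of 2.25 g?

Margin of error scales as 1/√n, so n₂ = n₁·(E₁/E₂)².
n₂ = 682 × (1.5/2.25)² = 682 × 0.4444 = 303.08
Round up: n₂ = 304.

304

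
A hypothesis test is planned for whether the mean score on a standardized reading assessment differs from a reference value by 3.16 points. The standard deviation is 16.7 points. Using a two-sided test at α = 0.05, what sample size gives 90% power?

For a one-sample z-test, n = ((z_{α/2} + z_β)·σ/δ)².
z_{α/2} = 1.960 (two-sided α = 0.05); z_β = 1.282 (power 90% → β = 0.1).
n = (3.242 × 16.7 / 3.16)² = 293.55
Round up: n = 294.

294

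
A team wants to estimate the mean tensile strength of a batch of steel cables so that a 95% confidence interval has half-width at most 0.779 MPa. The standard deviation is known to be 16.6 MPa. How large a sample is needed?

1745

For a mean, the margin of error is E = z·σ/√n, so n = (zσ/E)².
At 95% confidence, z = 1.960.
n = (1.960 × 16.6 / 0.779)² = 1744.43
Round up: n = 1745.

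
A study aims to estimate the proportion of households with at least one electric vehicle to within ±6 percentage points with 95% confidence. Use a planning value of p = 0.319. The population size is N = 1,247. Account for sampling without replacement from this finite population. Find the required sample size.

196

For a proportion with margin E = 0.06 at 95% confidence, z = 1.960.
n = p̂(1−p̂)(z/E)² = 0.319 × 0.681 × (1.960/0.06)² = 231.82 — call this n₀.
Finite-population correction with N = 1,247: n = n₀ / (1 + (n₀−1)/N) = 231.82 / 1.185 = 195.63
Round up: n = 196.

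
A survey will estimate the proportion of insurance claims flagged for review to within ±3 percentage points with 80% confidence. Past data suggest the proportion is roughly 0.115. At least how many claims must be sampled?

186

For a proportion with margin E = 0.03 at 80% confidence, z = 1.282.
n = p̂(1−p̂)(z/E)² = 0.115 × 0.885 × (1.282/0.03)² = 185.86
Round up: n = 186.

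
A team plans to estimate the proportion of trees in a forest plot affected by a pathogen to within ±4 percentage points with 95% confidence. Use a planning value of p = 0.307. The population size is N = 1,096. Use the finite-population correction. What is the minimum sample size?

For a proportion with margin E = 0.04 at 95% confidence, z = 1.960.
n = p̂(1−p̂)(z/E)² = 0.307 × 0.693 × (1.960/0.04)² = 510.82 — call this n₀.
Finite-population correction with N = 1,096: n = n₀ / (1 + (n₀−1)/N) = 510.82 / 1.465 = 348.68
Round up: n = 349.

349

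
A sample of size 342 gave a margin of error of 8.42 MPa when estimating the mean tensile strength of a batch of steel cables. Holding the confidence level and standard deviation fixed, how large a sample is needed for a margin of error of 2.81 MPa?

Margin of error scales as 1/√n, so n₂ = n₁·(E₁/E₂)².
n₂ = 342 × (8.42/2.81)² = 342 × 8.979 = 3070.82
Round up: n₂ = 3071.

3071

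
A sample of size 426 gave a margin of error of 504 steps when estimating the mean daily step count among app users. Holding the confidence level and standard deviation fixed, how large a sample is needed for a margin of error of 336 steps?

959

Margin of error scales as 1/√n, so n₂ = n₁·(E₁/E₂)².
n₂ = 426 × (504/336)² = 426 × 2.25 = 958.50
Round up: n₂ = 959.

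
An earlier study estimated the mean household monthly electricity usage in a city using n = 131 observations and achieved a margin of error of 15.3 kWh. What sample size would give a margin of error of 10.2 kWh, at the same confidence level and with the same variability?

Margin of error scales as 1/√n, so n₂ = n₁·(E₁/E₂)².
n₂ = 131 × (15.3/10.2)² = 131 × 2.25 = 294.75
Round up: n₂ = 295.

n = 295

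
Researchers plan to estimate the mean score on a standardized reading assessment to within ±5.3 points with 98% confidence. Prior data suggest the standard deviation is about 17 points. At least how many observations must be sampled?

For a mean, the margin of error is E = z·σ/√n, so n = (zσ/E)².
At 98% confidence, z = 2.326.
n = (2.326 × 17 / 5.3)² = 55.66
Round up: n = 56.

56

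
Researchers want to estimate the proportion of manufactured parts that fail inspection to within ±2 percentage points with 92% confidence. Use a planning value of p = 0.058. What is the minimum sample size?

For a proportion with margin E = 0.02 at 92% confidence, z = 1.751.
n = p̂(1−p̂)(z/E)² = 0.058 × 0.942 × (1.751/0.02)² = 418.79
Round up: n = 419.

419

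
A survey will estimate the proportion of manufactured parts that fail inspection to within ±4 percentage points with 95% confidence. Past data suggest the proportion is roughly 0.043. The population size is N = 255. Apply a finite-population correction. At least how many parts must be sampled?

For a proportion with margin E = 0.04 at 95% confidence, z = 1.960.
n = p̂(1−p̂)(z/E)² = 0.043 × 0.957 × (1.960/0.04)² = 98.80 — call this n₀.
Finite-population correction with N = 255: n = n₀ / (1 + (n₀−1)/N) = 98.80 / 1.384 = 71.39
Round up: n = 72.

72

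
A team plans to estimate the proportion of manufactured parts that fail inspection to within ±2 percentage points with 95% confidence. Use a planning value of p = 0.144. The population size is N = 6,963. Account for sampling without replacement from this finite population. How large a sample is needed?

1012

For a proportion with margin E = 0.02 at 95% confidence, z = 1.960.
n = p̂(1−p̂)(z/E)² = 0.144 × 0.856 × (1.960/0.02)² = 1183.83 — call this n₀.
Finite-population correction with N = 6,963: n = n₀ / (1 + (n₀−1)/N) = 1183.83 / 1.17 = 1011.82
Round up: n = 1012.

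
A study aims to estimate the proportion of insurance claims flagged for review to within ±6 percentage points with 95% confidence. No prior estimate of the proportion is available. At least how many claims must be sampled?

For a proportion with margin E = 0.06 at 95% confidence, z = 1.960.
With no prior estimate, use p = 0.5, which maximizes p(1−p) at 0.25.
n = 0.25 × (z/E)² = 0.25 × (1.960/0.06)² = 266.78
Round up: n = 267.

267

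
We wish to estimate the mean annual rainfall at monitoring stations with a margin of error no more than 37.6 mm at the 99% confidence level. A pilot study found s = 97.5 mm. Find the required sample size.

For a mean, the margin of error is E = z·σ/√n, so n = (zσ/E)².
At 99% confidence, z = 2.576.
n = (2.576 × 97.5 / 37.6)² = 44.62
Round up: n = 45.

45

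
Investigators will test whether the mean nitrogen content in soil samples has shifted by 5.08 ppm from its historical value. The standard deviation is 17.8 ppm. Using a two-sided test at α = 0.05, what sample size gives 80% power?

n = 97

For a one-sample z-test, n = ((z_{α/2} + z_β)·σ/δ)².
z_{α/2} = 1.960 (two-sided α = 0.05); z_β = 0.842 (power 80% → β = 0.2).
n = (2.802 × 17.8 / 5.08)² = 96.39
Round up: n = 97.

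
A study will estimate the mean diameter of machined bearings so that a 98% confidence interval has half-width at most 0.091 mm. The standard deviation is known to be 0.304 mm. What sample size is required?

61

For a mean, the margin of error is E = z·σ/√n, so n = (zσ/E)².
At 98% confidence, z = 2.326.
n = (2.326 × 0.304 / 0.091)² = 60.38
Round up: n = 61.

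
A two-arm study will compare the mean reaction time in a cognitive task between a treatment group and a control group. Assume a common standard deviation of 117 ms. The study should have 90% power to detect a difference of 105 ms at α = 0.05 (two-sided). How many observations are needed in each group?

27 per group

For two equal groups, n per group = 2·((z_{α/2} + z_β)·σ/δ)².
z_{α/2} = 1.960; z_β = 1.282 (power 90%).
n = 2 × (3.242 × 117 / 105)² = 2 × 13.05 = 26.10
Round up: n = 27 per group.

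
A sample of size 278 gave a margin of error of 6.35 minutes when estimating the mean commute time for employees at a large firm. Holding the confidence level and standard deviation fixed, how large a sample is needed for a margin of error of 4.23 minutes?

Margin of error scales as 1/√n, so n₂ = n₁·(E₁/E₂)².
n₂ = 278 × (6.35/4.23)² = 278 × 2.254 = 626.61
Round up: n₂ = 627.

627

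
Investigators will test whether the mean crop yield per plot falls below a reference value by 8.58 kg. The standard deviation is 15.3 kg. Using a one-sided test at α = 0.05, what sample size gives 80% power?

For a one-sample z-test, n = ((z_α + z_β)·σ/δ)².
z_α = 1.645 (one-sided α = 0.05); z_β = 0.842 (power 80% → β = 0.2).
n = (2.487 × 15.3 / 8.58)² = 19.67
Round up: n = 20.

20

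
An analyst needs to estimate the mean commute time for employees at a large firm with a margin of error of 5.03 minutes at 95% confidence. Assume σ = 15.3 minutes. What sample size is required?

36

For a mean, the margin of error is E = z·σ/√n, so n = (zσ/E)².
At 95% confidence, z = 1.960.
n = (1.960 × 15.3 / 5.03)² = 35.54
Round up: n = 36.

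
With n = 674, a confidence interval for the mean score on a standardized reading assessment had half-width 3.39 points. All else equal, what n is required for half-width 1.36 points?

Margin of error scales as 1/√n, so n₂ = n₁·(E₁/E₂)².
n₂ = 674 × (3.39/1.36)² = 674 × 6.213 = 4187.56
Round up: n₂ = 4188.

4188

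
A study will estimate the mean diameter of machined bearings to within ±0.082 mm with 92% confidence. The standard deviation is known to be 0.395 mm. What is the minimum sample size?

For a mean, the margin of error is E = z·σ/√n, so n = (zσ/E)².
At 92% confidence, z = 1.751.
n = (1.751 × 0.395 / 0.082)² = 71.14
Round up: n = 72.

72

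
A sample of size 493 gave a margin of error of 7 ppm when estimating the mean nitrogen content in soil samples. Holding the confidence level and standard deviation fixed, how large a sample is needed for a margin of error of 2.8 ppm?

3082

Margin of error scales as 1/√n, so n₂ = n₁·(E₁/E₂)².
n₂ = 493 × (7/2.8)² = 493 × 6.25 = 3081.25
Round up: n₂ = 3082.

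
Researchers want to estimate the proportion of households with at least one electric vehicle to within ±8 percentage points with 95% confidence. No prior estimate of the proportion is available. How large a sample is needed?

n = 151

For a proportion with margin E = 0.08 at 95% confidence, z = 1.960.
With no prior estimate, use p = 0.5, which maximizes p(1−p) at 0.25.
n = 0.25 × (z/E)² = 0.25 × (1.960/0.08)² = 150.06
Round up: n = 151.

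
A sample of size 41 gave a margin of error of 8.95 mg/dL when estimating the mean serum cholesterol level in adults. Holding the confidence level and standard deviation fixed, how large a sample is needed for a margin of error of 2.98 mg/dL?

Margin of error scales as 1/√n, so n₂ = n₁·(E₁/E₂)².
n₂ = 41 × (8.95/2.98)² = 41 × 9.02 = 369.82
Round up: n₂ = 370.

n = 370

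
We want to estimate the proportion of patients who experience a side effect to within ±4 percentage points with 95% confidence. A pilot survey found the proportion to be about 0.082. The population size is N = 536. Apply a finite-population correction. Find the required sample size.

For a proportion with margin E = 0.04 at 95% confidence, z = 1.960.
n = p̂(1−p̂)(z/E)² = 0.082 × 0.918 × (1.960/0.04)² = 180.74 — call this n₀.
Finite-population correction with N = 536: n = n₀ / (1 + (n₀−1)/N) = 180.74 / 1.335 = 135.39
Round up: n = 136.

n = 136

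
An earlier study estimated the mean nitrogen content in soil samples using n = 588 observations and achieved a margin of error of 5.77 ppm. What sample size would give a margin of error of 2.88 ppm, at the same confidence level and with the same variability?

n = 2361

Margin of error scales as 1/√n, so n₂ = n₁·(E₁/E₂)².
n₂ = 588 × (5.77/2.88)² = 588 × 4.014 = 2360.23
Round up: n₂ = 2361.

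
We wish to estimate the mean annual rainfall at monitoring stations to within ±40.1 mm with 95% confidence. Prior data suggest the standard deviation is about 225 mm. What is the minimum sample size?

n = 121

For a mean, the margin of error is E = z·σ/√n, so n = (zσ/E)².
At 95% confidence, z = 1.960.
n = (1.960 × 225 / 40.1)² = 120.95
Round up: n = 121.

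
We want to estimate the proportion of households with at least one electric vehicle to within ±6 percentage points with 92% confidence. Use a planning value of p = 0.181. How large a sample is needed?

127

For a proportion with margin E = 0.06 at 92% confidence, z = 1.751.
n = p̂(1−p̂)(z/E)² = 0.181 × 0.819 × (1.751/0.06)² = 126.25
Round up: n = 127.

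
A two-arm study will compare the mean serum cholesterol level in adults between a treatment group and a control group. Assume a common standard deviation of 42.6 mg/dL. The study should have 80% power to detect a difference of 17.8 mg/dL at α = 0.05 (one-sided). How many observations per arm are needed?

71 per group

For two equal groups, n per group = 2·((z_α + z_β)·σ/δ)².
z_α = 1.645; z_β = 0.842 (power 80%).
n = 2 × (2.487 × 42.6 / 17.8)² = 2 × 35.43 = 70.86
Round up: n = 71 per group.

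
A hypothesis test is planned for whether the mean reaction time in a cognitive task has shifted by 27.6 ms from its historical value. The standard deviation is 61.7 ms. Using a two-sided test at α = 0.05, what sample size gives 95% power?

For a one-sample z-test, n = ((z_{α/2} + z_β)·σ/δ)².
z_{α/2} = 1.960 (two-sided α = 0.05); z_β = 1.645 (power 95% → β = 0.05).
n = (3.605 × 61.7 / 27.6)² = 64.95
Round up: n = 65.

n = 65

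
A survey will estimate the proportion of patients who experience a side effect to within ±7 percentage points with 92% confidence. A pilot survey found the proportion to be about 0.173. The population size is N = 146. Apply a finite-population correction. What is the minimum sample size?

56

For a proportion with margin E = 0.07 at 92% confidence, z = 1.751.
n = p̂(1−p̂)(z/E)² = 0.173 × 0.827 × (1.751/0.07)² = 89.52 — call this n₀.
Finite-population correction with N = 146: n = n₀ / (1 + (n₀−1)/N) = 89.52 / 1.606 = 55.74
Round up: n = 56.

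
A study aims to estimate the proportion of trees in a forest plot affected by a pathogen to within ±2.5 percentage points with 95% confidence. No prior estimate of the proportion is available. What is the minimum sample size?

1537

For a proportion with margin E = 0.025 at 95% confidence, z = 1.960.
With no prior estimate, use p = 0.5, which maximizes p(1−p) at 0.25.
n = 0.25 × (z/E)² = 0.25 × (1.960/0.025)² = 1536.64
Round up: n = 1537.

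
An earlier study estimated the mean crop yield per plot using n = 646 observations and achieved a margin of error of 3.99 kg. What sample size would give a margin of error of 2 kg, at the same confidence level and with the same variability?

2572

Margin of error scales as 1/√n, so n₂ = n₁·(E₁/E₂)².
n₂ = 646 × (3.99/2)² = 646 × 3.98 = 2571.08
Round up: n₂ = 2572.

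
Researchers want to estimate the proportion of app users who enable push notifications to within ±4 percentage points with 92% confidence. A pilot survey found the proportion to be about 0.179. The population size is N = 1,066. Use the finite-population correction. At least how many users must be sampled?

For a proportion with margin E = 0.04 at 92% confidence, z = 1.751.
n = p̂(1−p̂)(z/E)² = 0.179 × 0.821 × (1.751/0.04)² = 281.61 — call this n₀.
Finite-population correction with N = 1,066: n = n₀ / (1 + (n₀−1)/N) = 281.61 / 1.263 = 222.97
Round up: n = 223.

223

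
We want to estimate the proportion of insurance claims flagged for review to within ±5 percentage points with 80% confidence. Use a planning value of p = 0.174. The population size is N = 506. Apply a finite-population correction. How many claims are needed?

80

For a proportion with margin E = 0.05 at 80% confidence, z = 1.282.
n = p̂(1−p̂)(z/E)² = 0.174 × 0.826 × (1.282/0.05)² = 94.49 — call this n₀.
Finite-population correction with N = 506: n = n₀ / (1 + (n₀−1)/N) = 94.49 / 1.185 = 79.74
Round up: n = 80.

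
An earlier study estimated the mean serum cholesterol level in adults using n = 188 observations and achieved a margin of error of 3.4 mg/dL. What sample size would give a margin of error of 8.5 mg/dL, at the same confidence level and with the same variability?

Margin of error scales as 1/√n, so n₂ = n₁·(E₁/E₂)².
n₂ = 188 × (3.4/8.5)² = 188 × 0.16 = 30.08
Round up: n₂ = 31.

31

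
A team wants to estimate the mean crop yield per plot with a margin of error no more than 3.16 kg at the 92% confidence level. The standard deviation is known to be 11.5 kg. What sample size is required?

For a mean, the margin of error is E = z·σ/√n, so n = (zσ/E)².
At 92% confidence, z = 1.751.
n = (1.751 × 11.5 / 3.16)² = 40.61
Round up: n = 41.

n = 41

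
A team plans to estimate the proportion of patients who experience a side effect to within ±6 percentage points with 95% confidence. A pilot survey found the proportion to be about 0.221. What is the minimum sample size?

184

For a proportion with margin E = 0.06 at 95% confidence, z = 1.960.
n = p̂(1−p̂)(z/E)² = 0.221 × 0.779 × (1.960/0.06)² = 183.71
Round up: n = 184.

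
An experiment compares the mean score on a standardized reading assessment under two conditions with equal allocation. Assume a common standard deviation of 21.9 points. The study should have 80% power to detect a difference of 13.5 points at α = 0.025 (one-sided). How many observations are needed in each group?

For two equal groups, n per group = 2·((z_α + z_β)·σ/δ)².
z_α = 1.960; z_β = 0.842 (power 80%).
n = 2 × (2.802 × 21.9 / 13.5)² = 2 × 20.66 = 41.32
Round up: n = 42 per group.

42 per group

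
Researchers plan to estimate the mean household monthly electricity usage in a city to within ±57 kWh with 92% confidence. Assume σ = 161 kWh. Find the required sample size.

25

For a mean, the margin of error is E = z·σ/√n, so n = (zσ/E)².
At 92% confidence, z = 1.751.
n = (1.751 × 161 / 57)² = 24.46
Round up: n = 25.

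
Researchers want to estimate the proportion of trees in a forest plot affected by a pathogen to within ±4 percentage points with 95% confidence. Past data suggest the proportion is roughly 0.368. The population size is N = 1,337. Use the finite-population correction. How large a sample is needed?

395

For a proportion with margin E = 0.04 at 95% confidence, z = 1.960.
n = p̂(1−p̂)(z/E)² = 0.368 × 0.632 × (1.960/0.04)² = 558.41 — call this n₀.
Finite-population correction with N = 1,337: n = n₀ / (1 + (n₀−1)/N) = 558.41 / 1.417 = 394.08
Round up: n = 395.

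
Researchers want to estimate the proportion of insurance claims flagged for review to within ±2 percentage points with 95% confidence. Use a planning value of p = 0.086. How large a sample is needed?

For a proportion with margin E = 0.02 at 95% confidence, z = 1.960.
n = p̂(1−p̂)(z/E)² = 0.086 × 0.914 × (1.960/0.02)² = 754.91
Round up: n = 755.

755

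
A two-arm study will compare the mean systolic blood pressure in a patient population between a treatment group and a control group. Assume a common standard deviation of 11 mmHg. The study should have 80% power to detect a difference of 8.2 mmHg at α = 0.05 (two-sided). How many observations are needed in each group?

29 per group

For two equal groups, n per group = 2·((z_{α/2} + z_β)·σ/δ)².
z_{α/2} = 1.960; z_β = 0.842 (power 80%).
n = 2 × (2.802 × 11 / 8.2)² = 2 × 14.13 = 28.26
Round up: n = 29 per group.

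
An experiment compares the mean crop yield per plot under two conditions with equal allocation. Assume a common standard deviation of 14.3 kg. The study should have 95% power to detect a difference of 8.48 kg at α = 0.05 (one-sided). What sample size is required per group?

62 per group

For two equal groups, n per group = 2·((z_α + z_β)·σ/δ)².
z_α = 1.645; z_β = 1.645 (power 95%).
n = 2 × (3.290 × 14.3 / 8.48)² = 2 × 30.78 = 61.56
Round up: n = 62 per group.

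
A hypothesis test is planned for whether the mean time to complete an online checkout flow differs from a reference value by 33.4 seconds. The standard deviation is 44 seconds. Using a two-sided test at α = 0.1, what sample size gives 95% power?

19

For a one-sample z-test, n = ((z_{α/2} + z_β)·σ/δ)².
z_{α/2} = 1.645 (two-sided α = 0.1); z_β = 1.645 (power 95% → β = 0.05).
n = (3.290 × 44 / 33.4)² = 18.78
Round up: n = 19.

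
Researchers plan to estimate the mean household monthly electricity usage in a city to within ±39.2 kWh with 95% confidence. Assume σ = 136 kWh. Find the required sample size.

47

For a mean, the margin of error is E = z·σ/√n, so n = (zσ/E)².
At 95% confidence, z = 1.960.
n = (1.960 × 136 / 39.2)² = 46.24
Round up: n = 47.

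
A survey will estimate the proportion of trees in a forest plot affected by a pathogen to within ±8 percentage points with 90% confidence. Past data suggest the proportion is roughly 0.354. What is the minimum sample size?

For a proportion with margin E = 0.08 at 90% confidence, z = 1.645.
n = p̂(1−p̂)(z/E)² = 0.354 × 0.646 × (1.645/0.08)² = 96.69
Round up: n = 97.

97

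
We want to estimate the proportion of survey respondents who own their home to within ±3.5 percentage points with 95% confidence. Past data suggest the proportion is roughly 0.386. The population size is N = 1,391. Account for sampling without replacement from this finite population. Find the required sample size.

For a proportion with margin E = 0.035 at 95% confidence, z = 1.960.
n = p̂(1−p̂)(z/E)² = 0.386 × 0.614 × (1.960/0.035)² = 743.24 — call this n₀.
Finite-population correction with N = 1,391: n = n₀ / (1 + (n₀−1)/N) = 743.24 / 1.534 = 484.51
Round up: n = 485.

485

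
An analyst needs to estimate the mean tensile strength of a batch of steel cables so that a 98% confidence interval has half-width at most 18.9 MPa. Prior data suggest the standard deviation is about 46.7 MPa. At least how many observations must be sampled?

n = 34

For a mean, the margin of error is E = z·σ/√n, so n = (zσ/E)².
At 98% confidence, z = 2.326.
n = (2.326 × 46.7 / 18.9)² = 33.03
Round up: n = 34.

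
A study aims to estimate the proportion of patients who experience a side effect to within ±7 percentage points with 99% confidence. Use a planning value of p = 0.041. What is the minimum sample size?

54

For a proportion with margin E = 0.07 at 99% confidence, z = 2.576.
n = p̂(1−p̂)(z/E)² = 0.041 × 0.959 × (2.576/0.07)² = 53.25
Round up: n = 54.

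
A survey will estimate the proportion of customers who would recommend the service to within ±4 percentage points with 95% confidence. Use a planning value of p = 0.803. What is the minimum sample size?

For a proportion with margin E = 0.04 at 95% confidence, z = 1.960.
n = p̂(1−p̂)(z/E)² = 0.803 × 0.197 × (1.960/0.04)² = 379.82
Round up: n = 380.

380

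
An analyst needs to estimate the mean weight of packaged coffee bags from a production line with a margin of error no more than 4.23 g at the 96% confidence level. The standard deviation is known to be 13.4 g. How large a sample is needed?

For a mean, the margin of error is E = z·σ/√n, so n = (zσ/E)².
At 96% confidence, z = 2.054.
n = (2.054 × 13.4 / 4.23)² = 42.34
Round up: n = 43.

n = 43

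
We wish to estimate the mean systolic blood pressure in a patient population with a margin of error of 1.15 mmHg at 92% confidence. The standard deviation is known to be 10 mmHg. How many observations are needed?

n = 232

For a mean, the margin of error is E = z·σ/√n, so n = (zσ/E)².
At 92% confidence, z = 1.751.
n = (1.751 × 10 / 1.15)² = 231.83
Round up: n = 232.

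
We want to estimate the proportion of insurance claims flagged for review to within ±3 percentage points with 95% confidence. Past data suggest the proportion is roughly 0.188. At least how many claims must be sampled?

652

For a proportion with margin E = 0.03 at 95% confidence, z = 1.960.
n = p̂(1−p̂)(z/E)² = 0.188 × 0.812 × (1.960/0.03)² = 651.60
Round up: n = 652.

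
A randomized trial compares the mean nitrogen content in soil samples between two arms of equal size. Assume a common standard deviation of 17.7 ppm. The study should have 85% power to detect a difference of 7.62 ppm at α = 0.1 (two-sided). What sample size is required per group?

78 per group

For two equal groups, n per group = 2·((z_{α/2} + z_β)·σ/δ)².
z_{α/2} = 1.645; z_β = 1.036 (power 85%).
n = 2 × (2.681 × 17.7 / 7.62)² = 2 × 38.78 = 77.56
Round up: n = 78 per group.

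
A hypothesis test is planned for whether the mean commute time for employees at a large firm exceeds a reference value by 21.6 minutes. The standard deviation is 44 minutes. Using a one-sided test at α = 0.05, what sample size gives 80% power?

26

For a one-sample z-test, n = ((z_α + z_β)·σ/δ)².
z_α = 1.645 (one-sided α = 0.05); z_β = 0.842 (power 80% → β = 0.2).
n = (2.487 × 44 / 21.6)² = 25.67
Round up: n = 26.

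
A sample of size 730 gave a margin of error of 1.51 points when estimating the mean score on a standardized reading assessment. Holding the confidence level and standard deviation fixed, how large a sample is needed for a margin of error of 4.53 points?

Margin of error scales as 1/√n, so n₂ = n₁·(E₁/E₂)².
n₂ = 730 × (1.51/4.53)² = 730 × 0.1111 = 81.10
Round up: n₂ = 82.

n = 82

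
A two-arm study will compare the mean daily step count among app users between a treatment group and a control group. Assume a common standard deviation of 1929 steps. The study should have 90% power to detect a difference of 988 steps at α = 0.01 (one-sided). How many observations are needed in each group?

For two equal groups, n per group = 2·((z_α + z_β)·σ/δ)².
z_α = 2.326; z_β = 1.282 (power 90%).
n = 2 × (3.608 × 1929 / 988)² = 2 × 49.62 = 99.24
Round up: n = 100 per group.

100 per group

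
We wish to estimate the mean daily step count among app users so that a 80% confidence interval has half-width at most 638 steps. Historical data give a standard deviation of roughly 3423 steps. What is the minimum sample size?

For a mean, the margin of error is E = z·σ/√n, so n = (zσ/E)².
At 80% confidence, z = 1.282.
n = (1.282 × 3423 / 638)² = 47.31
Round up: n = 48.

48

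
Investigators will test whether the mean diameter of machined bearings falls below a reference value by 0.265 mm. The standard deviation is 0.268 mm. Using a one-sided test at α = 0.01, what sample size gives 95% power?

17

For a one-sample z-test, n = ((z_α + z_β)·σ/δ)².
z_α = 2.326 (one-sided α = 0.01); z_β = 1.645 (power 95% → β = 0.05).
n = (3.971 × 0.268 / 0.265)² = 16.13
Round up: n = 17.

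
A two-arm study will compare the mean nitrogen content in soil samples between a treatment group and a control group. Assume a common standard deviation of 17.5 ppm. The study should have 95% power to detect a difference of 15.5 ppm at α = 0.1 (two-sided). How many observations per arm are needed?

For two equal groups, n per group = 2·((z_{α/2} + z_β)·σ/δ)².
z_{α/2} = 1.645; z_β = 1.645 (power 95%).
n = 2 × (3.290 × 17.5 / 15.5)² = 2 × 13.80 = 27.60
Round up: n = 28 per group.

28 per group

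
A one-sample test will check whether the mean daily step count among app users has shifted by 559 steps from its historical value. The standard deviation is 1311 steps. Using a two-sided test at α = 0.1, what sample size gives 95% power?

For a one-sample z-test, n = ((z_{α/2} + z_β)·σ/δ)².
z_{α/2} = 1.645 (two-sided α = 0.1); z_β = 1.645 (power 95% → β = 0.05).
n = (3.290 × 1311 / 559)² = 59.54
Round up: n = 60.

60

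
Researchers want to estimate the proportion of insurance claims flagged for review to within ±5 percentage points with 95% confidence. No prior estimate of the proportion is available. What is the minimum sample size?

For a proportion with margin E = 0.05 at 95% confidence, z = 1.960.
With no prior estimate, use p = 0.5, which maximizes p(1−p) at 0.25.
n = 0.25 × (z/E)² = 0.25 × (1.960/0.05)² = 384.16
Round up: n = 385.

385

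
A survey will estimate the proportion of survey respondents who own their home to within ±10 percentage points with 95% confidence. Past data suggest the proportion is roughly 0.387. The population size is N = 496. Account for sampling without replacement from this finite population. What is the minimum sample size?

78

For a proportion with margin E = 0.1 at 95% confidence, z = 1.960.
n = p̂(1−p̂)(z/E)² = 0.387 × 0.613 × (1.960/0.1)² = 91.13 — call this n₀.
Finite-population correction with N = 496: n = n₀ / (1 + (n₀−1)/N) = 91.13 / 1.182 = 77.10
Round up: n = 78.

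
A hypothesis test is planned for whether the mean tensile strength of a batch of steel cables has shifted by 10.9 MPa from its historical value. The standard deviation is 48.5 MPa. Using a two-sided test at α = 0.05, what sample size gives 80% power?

For a one-sample z-test, n = ((z_{α/2} + z_β)·σ/δ)².
z_{α/2} = 1.960 (two-sided α = 0.05); z_β = 0.842 (power 80% → β = 0.2).
n = (2.802 × 48.5 / 10.9)² = 155.44
Round up: n = 156.

n = 156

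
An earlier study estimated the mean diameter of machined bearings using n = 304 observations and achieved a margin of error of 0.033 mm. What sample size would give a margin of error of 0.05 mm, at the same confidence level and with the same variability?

n = 133

Margin of error scales as 1/√n, so n₂ = n₁·(E₁/E₂)².
n₂ = 304 × (0.033/0.05)² = 304 × 0.4356 = 132.42
Round up: n₂ = 133.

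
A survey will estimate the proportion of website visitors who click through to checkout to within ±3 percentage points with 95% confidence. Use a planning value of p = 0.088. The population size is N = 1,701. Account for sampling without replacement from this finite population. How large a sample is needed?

286

For a proportion with margin E = 0.03 at 95% confidence, z = 1.960.
n = p̂(1−p̂)(z/E)² = 0.088 × 0.912 × (1.960/0.03)² = 342.57 — call this n₀.
Finite-population correction with N = 1,701: n = n₀ / (1 + (n₀−1)/N) = 342.57 / 1.201 = 285.24
Round up: n = 286.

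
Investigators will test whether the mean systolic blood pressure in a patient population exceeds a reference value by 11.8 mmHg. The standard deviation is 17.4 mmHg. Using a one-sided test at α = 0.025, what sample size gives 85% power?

For a one-sample z-test, n = ((z_α + z_β)·σ/δ)².
z_α = 1.960 (one-sided α = 0.025); z_β = 1.036 (power 85% → β = 0.15).
n = (2.996 × 17.4 / 11.8)² = 19.52
Round up: n = 20.

20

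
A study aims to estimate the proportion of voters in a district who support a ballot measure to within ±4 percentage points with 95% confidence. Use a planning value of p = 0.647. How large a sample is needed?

n = 549

For a proportion with margin E = 0.04 at 95% confidence, z = 1.960.
n = p̂(1−p̂)(z/E)² = 0.647 × 0.353 × (1.960/0.04)² = 548.37
Round up: n = 549.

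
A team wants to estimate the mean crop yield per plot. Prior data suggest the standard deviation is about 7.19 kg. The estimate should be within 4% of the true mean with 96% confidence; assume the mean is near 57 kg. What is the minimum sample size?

For a mean, the margin of error is E = z·σ/√n, so n = (zσ/E)².
At 96% confidence, z = 2.054.
E = 4% of 57 = 2.28 kg.
n = (2.054 × 7.19 / 2.28)² = 41.96
Round up: n = 42.

42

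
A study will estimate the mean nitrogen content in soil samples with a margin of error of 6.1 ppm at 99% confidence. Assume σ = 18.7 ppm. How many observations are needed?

For a mean, the margin of error is E = z·σ/√n, so n = (zσ/E)².
At 99% confidence, z = 2.576.
n = (2.576 × 18.7 / 6.1)² = 62.36
Round up: n = 63.

63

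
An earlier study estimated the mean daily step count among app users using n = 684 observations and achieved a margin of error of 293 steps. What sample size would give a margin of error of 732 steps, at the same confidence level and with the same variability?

n = 110

Margin of error scales as 1/√n, so n₂ = n₁·(E₁/E₂)².
n₂ = 684 × (293/732)² = 684 × 0.1602 = 109.58
Round up: n₂ = 110.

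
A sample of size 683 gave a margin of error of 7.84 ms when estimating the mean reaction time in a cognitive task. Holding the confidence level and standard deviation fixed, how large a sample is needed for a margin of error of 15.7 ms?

Margin of error scales as 1/√n, so n₂ = n₁·(E₁/E₂)².
n₂ = 683 × (7.84/15.7)² = 683 × 0.2494 = 170.34
Round up: n₂ = 171.

n = 171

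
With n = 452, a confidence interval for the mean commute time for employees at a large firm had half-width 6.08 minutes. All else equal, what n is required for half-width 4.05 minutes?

1019

Margin of error scales as 1/√n, so n₂ = n₁·(E₁/E₂)².
n₂ = 452 × (6.08/4.05)² = 452 × 2.254 = 1018.81
Round up: n₂ = 1019.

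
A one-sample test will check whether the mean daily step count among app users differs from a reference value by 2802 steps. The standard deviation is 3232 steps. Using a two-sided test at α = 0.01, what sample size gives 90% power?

20

For a one-sample z-test, n = ((z_{α/2} + z_β)·σ/δ)².
z_{α/2} = 2.576 (two-sided α = 0.01); z_β = 1.282 (power 90% → β = 0.1).
n = (3.858 × 3232 / 2802)² = 19.80
Round up: n = 20.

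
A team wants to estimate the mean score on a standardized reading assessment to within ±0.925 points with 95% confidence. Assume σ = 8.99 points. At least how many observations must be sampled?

For a mean, the margin of error is E = z·σ/√n, so n = (zσ/E)².
At 95% confidence, z = 1.960.
n = (1.960 × 8.99 / 0.925)² = 362.87
Round up: n = 363.

n = 363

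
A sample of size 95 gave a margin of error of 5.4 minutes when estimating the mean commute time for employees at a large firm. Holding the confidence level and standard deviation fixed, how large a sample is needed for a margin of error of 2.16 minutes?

Margin of error scales as 1/√n, so n₂ = n₁·(E₁/E₂)².
n₂ = 95 × (5.4/2.16)² = 95 × 6.25 = 593.75
Round up: n₂ = 594.

594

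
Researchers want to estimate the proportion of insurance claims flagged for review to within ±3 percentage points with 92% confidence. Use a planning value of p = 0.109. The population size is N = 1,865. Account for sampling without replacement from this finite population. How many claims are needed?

For a proportion with margin E = 0.03 at 92% confidence, z = 1.751.
n = p̂(1−p̂)(z/E)² = 0.109 × 0.891 × (1.751/0.03)² = 330.85 — call this n₀.
Finite-population correction with N = 1,865: n = n₀ / (1 + (n₀−1)/N) = 330.85 / 1.177 = 281.10
Round up: n = 282.

282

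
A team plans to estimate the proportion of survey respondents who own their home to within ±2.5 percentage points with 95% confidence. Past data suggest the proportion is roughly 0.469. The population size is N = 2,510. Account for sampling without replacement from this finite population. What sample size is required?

For a proportion with margin E = 0.025 at 95% confidence, z = 1.960.
n = p̂(1−p̂)(z/E)² = 0.469 × 0.531 × (1.960/0.025)² = 1530.73 — call this n₀.
Finite-population correction with N = 2,510: n = n₀ / (1 + (n₀−1)/N) = 1530.73 / 1.609 = 951.35
Round up: n = 952.

n = 952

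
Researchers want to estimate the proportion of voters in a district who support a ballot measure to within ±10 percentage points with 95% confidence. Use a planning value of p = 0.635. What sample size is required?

90

For a proportion with margin E = 0.1 at 95% confidence, z = 1.960.
n = p̂(1−p̂)(z/E)² = 0.635 × 0.365 × (1.960/0.1)² = 89.04
Round up: n = 90.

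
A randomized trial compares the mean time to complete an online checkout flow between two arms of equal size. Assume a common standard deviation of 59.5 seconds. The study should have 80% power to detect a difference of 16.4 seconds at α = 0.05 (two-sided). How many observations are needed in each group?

207 per group

For two equal groups, n per group = 2·((z_{α/2} + z_β)·σ/δ)².
z_{α/2} = 1.960; z_β = 0.842 (power 80%).
n = 2 × (2.802 × 59.5 / 16.4)² = 2 × 103.34 = 206.68
Round up: n = 207 per group.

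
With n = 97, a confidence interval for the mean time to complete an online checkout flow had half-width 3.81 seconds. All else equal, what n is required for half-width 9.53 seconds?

n = 16

Margin of error scales as 1/√n, so n₂ = n₁·(E₁/E₂)².
n₂ = 97 × (3.81/9.53)² = 97 × 0.1598 = 15.50
Round up: n₂ = 16.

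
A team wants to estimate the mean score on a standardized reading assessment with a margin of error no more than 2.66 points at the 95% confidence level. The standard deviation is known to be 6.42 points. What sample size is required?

n = 23

For a mean, the margin of error is E = z·σ/√n, so n = (zσ/E)².
At 95% confidence, z = 1.960.
n = (1.960 × 6.42 / 2.66)² = 22.38
Round up: n = 23.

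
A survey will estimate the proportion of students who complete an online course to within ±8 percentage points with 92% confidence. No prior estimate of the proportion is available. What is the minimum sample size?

120

For a proportion with margin E = 0.08 at 92% confidence, z = 1.751.
With no prior estimate, use p = 0.5, which maximizes p(1−p) at 0.25.
n = 0.25 × (z/E)² = 0.25 × (1.751/0.08)² = 119.77
Round up: n = 120.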